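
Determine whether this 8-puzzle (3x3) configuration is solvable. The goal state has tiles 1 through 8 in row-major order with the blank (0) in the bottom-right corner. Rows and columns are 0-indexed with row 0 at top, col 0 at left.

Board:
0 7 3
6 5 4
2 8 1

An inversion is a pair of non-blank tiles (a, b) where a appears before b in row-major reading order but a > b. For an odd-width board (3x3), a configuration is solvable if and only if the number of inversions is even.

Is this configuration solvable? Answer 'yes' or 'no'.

Inversions (pairs i<j in row-major order where tile[i] > tile[j] > 0): 19
19 is odd, so the puzzle is not solvable.

Answer: no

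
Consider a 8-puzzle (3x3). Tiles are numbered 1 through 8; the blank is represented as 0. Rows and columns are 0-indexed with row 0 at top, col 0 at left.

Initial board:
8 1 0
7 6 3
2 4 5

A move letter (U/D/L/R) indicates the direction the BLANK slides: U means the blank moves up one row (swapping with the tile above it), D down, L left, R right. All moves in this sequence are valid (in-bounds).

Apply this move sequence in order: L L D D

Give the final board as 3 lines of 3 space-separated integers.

After move 1 (L):
8 0 1
7 6 3
2 4 5

After move 2 (L):
0 8 1
7 6 3
2 4 5

After move 3 (D):
7 8 1
0 6 3
2 4 5

After move 4 (D):
7 8 1
2 6 3
0 4 5

Answer: 7 8 1
2 6 3
0 4 5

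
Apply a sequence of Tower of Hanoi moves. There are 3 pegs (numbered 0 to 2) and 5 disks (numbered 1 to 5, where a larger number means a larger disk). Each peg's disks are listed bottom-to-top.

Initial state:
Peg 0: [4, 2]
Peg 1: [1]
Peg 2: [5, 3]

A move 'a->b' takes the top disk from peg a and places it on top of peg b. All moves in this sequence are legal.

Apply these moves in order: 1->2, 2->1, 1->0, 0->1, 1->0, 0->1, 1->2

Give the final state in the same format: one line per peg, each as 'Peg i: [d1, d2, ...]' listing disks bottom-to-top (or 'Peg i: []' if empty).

Answer: Peg 0: [4, 2]
Peg 1: []
Peg 2: [5, 3, 1]

Derivation:
After move 1 (1->2):
Peg 0: [4, 2]
Peg 1: []
Peg 2: [5, 3, 1]

After move 2 (2->1):
Peg 0: [4, 2]
Peg 1: [1]
Peg 2: [5, 3]

After move 3 (1->0):
Peg 0: [4, 2, 1]
Peg 1: []
Peg 2: [5, 3]

After move 4 (0->1):
Peg 0: [4, 2]
Peg 1: [1]
Peg 2: [5, 3]

After move 5 (1->0):
Peg 0: [4, 2, 1]
Peg 1: []
Peg 2: [5, 3]

After move 6 (0->1):
Peg 0: [4, 2]
Peg 1: [1]
Peg 2: [5, 3]

After move 7 (1->2):
Peg 0: [4, 2]
Peg 1: []
Peg 2: [5, 3, 1]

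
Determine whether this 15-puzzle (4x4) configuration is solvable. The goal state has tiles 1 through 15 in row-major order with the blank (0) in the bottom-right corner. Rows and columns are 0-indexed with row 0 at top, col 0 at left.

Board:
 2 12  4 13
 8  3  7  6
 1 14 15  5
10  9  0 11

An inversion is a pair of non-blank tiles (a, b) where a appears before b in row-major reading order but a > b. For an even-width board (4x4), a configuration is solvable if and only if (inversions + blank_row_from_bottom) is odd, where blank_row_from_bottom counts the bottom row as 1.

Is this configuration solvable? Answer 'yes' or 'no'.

Answer: yes

Derivation:
Inversions: 42
Blank is in row 3 (0-indexed from top), which is row 1 counting from the bottom (bottom = 1).
42 + 1 = 43, which is odd, so the puzzle is solvable.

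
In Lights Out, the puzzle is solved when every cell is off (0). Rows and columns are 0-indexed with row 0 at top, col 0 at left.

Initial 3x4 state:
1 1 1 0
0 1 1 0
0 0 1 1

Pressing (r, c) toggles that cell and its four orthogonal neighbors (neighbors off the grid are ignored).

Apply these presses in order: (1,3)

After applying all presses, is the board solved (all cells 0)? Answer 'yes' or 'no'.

After press 1 at (1,3):
1 1 1 1
0 1 0 1
0 0 1 0

Lights still on: 7

Answer: no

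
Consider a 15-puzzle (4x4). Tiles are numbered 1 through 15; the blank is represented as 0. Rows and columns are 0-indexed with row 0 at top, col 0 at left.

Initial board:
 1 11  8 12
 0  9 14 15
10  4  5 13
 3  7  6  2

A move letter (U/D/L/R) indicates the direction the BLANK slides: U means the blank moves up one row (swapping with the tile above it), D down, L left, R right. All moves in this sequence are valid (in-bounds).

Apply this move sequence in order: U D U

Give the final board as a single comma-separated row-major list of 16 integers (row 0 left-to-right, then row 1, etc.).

After move 1 (U):
 0 11  8 12
 1  9 14 15
10  4  5 13
 3  7  6  2

After move 2 (D):
 1 11  8 12
 0  9 14 15
10  4  5 13
 3  7  6  2

After move 3 (U):
 0 11  8 12
 1  9 14 15
10  4  5 13
 3  7  6  2

Answer: 0, 11, 8, 12, 1, 9, 14, 15, 10, 4, 5, 13, 3, 7, 6, 2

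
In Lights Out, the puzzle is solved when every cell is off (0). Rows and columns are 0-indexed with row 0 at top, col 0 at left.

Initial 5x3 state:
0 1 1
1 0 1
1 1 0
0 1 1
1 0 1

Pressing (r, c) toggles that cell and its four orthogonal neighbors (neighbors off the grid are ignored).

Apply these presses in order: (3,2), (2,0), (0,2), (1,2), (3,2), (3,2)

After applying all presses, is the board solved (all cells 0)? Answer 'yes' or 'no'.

After press 1 at (3,2):
0 1 1
1 0 1
1 1 1
0 0 0
1 0 0

After press 2 at (2,0):
0 1 1
0 0 1
0 0 1
1 0 0
1 0 0

After press 3 at (0,2):
0 0 0
0 0 0
0 0 1
1 0 0
1 0 0

After press 4 at (1,2):
0 0 1
0 1 1
0 0 0
1 0 0
1 0 0

After press 5 at (3,2):
0 0 1
0 1 1
0 0 1
1 1 1
1 0 1

After press 6 at (3,2):
0 0 1
0 1 1
0 0 0
1 0 0
1 0 0

Lights still on: 5

Answer: no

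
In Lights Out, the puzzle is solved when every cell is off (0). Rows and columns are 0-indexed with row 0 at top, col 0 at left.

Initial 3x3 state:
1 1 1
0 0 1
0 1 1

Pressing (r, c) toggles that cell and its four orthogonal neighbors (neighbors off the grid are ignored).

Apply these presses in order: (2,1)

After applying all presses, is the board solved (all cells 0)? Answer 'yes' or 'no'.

After press 1 at (2,1):
1 1 1
0 1 1
1 0 0

Lights still on: 6

Answer: no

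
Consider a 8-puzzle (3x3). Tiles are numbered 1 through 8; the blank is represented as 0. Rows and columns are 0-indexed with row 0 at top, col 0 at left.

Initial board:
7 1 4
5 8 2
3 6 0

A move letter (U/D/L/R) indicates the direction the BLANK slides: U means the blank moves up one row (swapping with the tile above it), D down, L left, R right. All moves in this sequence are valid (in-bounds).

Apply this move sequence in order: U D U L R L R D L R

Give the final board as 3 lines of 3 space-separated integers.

Answer: 7 1 4
5 8 2
3 6 0

Derivation:
After move 1 (U):
7 1 4
5 8 0
3 6 2

After move 2 (D):
7 1 4
5 8 2
3 6 0

After move 3 (U):
7 1 4
5 8 0
3 6 2

After move 4 (L):
7 1 4
5 0 8
3 6 2

After move 5 (R):
7 1 4
5 8 0
3 6 2

After move 6 (L):
7 1 4
5 0 8
3 6 2

After move 7 (R):
7 1 4
5 8 0
3 6 2

After move 8 (D):
7 1 4
5 8 2
3 6 0

After move 9 (L):
7 1 4
5 8 2
3 0 6

After move 10 (R):
7 1 4
5 8 2
3 6 0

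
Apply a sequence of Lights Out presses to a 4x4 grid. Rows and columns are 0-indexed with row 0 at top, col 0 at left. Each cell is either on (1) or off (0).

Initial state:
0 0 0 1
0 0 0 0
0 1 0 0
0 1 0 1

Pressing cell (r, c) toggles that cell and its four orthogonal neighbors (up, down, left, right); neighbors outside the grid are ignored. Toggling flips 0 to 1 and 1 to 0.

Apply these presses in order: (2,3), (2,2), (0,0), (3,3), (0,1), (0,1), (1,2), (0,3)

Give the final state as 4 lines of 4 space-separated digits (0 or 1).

Answer: 1 1 0 0
1 1 0 1
0 0 1 1
0 1 0 1

Derivation:
After press 1 at (2,3):
0 0 0 1
0 0 0 1
0 1 1 1
0 1 0 0

After press 2 at (2,2):
0 0 0 1
0 0 1 1
0 0 0 0
0 1 1 0

After press 3 at (0,0):
1 1 0 1
1 0 1 1
0 0 0 0
0 1 1 0

After press 4 at (3,3):
1 1 0 1
1 0 1 1
0 0 0 1
0 1 0 1

After press 5 at (0,1):
0 0 1 1
1 1 1 1
0 0 0 1
0 1 0 1

After press 6 at (0,1):
1 1 0 1
1 0 1 1
0 0 0 1
0 1 0 1

After press 7 at (1,2):
1 1 1 1
1 1 0 0
0 0 1 1
0 1 0 1

After press 8 at (0,3):
1 1 0 0
1 1 0 1
0 0 1 1
0 1 0 1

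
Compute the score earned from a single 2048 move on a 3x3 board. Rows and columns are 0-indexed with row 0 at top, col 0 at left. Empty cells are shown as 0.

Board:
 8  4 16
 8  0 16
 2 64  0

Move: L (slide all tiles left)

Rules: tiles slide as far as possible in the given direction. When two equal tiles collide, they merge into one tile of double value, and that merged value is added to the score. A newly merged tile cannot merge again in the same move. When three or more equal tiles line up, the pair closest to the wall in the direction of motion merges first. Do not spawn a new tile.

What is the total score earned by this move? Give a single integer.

Slide left:
row 0: [8, 4, 16] -> [8, 4, 16]  score +0 (running 0)
row 1: [8, 0, 16] -> [8, 16, 0]  score +0 (running 0)
row 2: [2, 64, 0] -> [2, 64, 0]  score +0 (running 0)
Board after move:
 8  4 16
 8 16  0
 2 64  0

Answer: 0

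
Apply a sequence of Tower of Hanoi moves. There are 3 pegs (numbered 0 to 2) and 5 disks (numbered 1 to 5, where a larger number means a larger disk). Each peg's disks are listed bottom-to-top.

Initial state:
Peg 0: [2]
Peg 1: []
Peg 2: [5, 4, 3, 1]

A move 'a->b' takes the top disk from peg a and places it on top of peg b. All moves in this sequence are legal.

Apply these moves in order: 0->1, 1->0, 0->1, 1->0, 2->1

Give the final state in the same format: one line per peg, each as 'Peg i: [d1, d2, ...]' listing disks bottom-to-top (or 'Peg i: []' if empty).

After move 1 (0->1):
Peg 0: []
Peg 1: [2]
Peg 2: [5, 4, 3, 1]

After move 2 (1->0):
Peg 0: [2]
Peg 1: []
Peg 2: [5, 4, 3, 1]

After move 3 (0->1):
Peg 0: []
Peg 1: [2]
Peg 2: [5, 4, 3, 1]

After move 4 (1->0):
Peg 0: [2]
Peg 1: []
Peg 2: [5, 4, 3, 1]

After move 5 (2->1):
Peg 0: [2]
Peg 1: [1]
Peg 2: [5, 4, 3]

Answer: Peg 0: [2]
Peg 1: [1]
Peg 2: [5, 4, 3]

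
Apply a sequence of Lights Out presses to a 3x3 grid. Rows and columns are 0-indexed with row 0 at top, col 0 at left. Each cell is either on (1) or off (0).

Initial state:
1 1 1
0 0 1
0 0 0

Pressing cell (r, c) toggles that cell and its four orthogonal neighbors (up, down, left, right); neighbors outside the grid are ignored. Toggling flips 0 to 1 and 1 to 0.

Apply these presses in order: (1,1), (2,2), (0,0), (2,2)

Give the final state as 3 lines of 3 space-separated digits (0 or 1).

After press 1 at (1,1):
1 0 1
1 1 0
0 1 0

After press 2 at (2,2):
1 0 1
1 1 1
0 0 1

After press 3 at (0,0):
0 1 1
0 1 1
0 0 1

After press 4 at (2,2):
0 1 1
0 1 0
0 1 0

Answer: 0 1 1
0 1 0
0 1 0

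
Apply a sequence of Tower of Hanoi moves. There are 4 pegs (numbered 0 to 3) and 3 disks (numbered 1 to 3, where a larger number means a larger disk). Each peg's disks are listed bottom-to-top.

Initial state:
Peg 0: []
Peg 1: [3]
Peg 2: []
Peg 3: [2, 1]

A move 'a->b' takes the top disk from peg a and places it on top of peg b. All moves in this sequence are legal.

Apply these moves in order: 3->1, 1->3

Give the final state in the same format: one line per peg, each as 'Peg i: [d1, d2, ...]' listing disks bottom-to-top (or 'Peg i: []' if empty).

Answer: Peg 0: []
Peg 1: [3]
Peg 2: []
Peg 3: [2, 1]

Derivation:
After move 1 (3->1):
Peg 0: []
Peg 1: [3, 1]
Peg 2: []
Peg 3: [2]

After move 2 (1->3):
Peg 0: []
Peg 1: [3]
Peg 2: []
Peg 3: [2, 1]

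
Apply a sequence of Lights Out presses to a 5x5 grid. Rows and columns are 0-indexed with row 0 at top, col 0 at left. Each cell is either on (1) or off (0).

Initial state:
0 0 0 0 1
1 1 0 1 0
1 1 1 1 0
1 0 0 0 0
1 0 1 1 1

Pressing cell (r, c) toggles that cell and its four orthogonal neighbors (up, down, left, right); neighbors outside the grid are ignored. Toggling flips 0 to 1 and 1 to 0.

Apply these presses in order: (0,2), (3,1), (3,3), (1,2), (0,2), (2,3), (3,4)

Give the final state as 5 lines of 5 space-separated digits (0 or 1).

Answer: 0 0 1 0 1
1 0 1 1 0
1 0 1 1 0
0 1 0 1 0
1 1 1 0 0

Derivation:
After press 1 at (0,2):
0 1 1 1 1
1 1 1 1 0
1 1 1 1 0
1 0 0 0 0
1 0 1 1 1

After press 2 at (3,1):
0 1 1 1 1
1 1 1 1 0
1 0 1 1 0
0 1 1 0 0
1 1 1 1 1

After press 3 at (3,3):
0 1 1 1 1
1 1 1 1 0
1 0 1 0 0
0 1 0 1 1
1 1 1 0 1

After press 4 at (1,2):
0 1 0 1 1
1 0 0 0 0
1 0 0 0 0
0 1 0 1 1
1 1 1 0 1

After press 5 at (0,2):
0 0 1 0 1
1 0 1 0 0
1 0 0 0 0
0 1 0 1 1
1 1 1 0 1

After press 6 at (2,3):
0 0 1 0 1
1 0 1 1 0
1 0 1 1 1
0 1 0 0 1
1 1 1 0 1

After press 7 at (3,4):
0 0 1 0 1
1 0 1 1 0
1 0 1 1 0
0 1 0 1 0
1 1 1 0 0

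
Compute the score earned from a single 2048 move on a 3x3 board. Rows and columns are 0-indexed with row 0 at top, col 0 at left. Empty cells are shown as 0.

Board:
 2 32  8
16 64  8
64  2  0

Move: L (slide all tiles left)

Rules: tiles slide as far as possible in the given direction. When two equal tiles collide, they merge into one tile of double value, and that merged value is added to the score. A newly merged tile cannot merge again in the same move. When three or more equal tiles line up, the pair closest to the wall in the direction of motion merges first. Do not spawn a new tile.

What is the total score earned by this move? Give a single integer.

Answer: 0

Derivation:
Slide left:
row 0: [2, 32, 8] -> [2, 32, 8]  score +0 (running 0)
row 1: [16, 64, 8] -> [16, 64, 8]  score +0 (running 0)
row 2: [64, 2, 0] -> [64, 2, 0]  score +0 (running 0)
Board after move:
 2 32  8
16 64  8
64  2  0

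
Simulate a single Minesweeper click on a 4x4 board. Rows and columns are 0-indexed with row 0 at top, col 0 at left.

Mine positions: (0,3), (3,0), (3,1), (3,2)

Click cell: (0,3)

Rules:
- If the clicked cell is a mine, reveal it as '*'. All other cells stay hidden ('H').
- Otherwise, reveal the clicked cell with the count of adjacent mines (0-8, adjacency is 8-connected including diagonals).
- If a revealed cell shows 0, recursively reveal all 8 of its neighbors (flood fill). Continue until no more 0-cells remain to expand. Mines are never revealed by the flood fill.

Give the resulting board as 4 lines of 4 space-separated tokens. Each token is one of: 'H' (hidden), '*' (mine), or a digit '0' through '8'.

H H H *
H H H H
H H H H
H H H H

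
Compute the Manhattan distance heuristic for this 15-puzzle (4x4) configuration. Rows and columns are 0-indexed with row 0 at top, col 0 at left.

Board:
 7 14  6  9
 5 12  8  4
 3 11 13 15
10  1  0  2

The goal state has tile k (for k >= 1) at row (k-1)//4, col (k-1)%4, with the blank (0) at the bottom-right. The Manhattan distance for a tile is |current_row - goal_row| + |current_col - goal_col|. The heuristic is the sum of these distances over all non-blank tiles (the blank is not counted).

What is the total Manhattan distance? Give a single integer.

Answer: 39

Derivation:
Tile 7: (0,0)->(1,2) = 3
Tile 14: (0,1)->(3,1) = 3
Tile 6: (0,2)->(1,1) = 2
Tile 9: (0,3)->(2,0) = 5
Tile 5: (1,0)->(1,0) = 0
Tile 12: (1,1)->(2,3) = 3
Tile 8: (1,2)->(1,3) = 1
Tile 4: (1,3)->(0,3) = 1
Tile 3: (2,0)->(0,2) = 4
Tile 11: (2,1)->(2,2) = 1
Tile 13: (2,2)->(3,0) = 3
Tile 15: (2,3)->(3,2) = 2
Tile 10: (3,0)->(2,1) = 2
Tile 1: (3,1)->(0,0) = 4
Tile 2: (3,3)->(0,1) = 5
Sum: 3 + 3 + 2 + 5 + 0 + 3 + 1 + 1 + 4 + 1 + 3 + 2 + 2 + 4 + 5 = 39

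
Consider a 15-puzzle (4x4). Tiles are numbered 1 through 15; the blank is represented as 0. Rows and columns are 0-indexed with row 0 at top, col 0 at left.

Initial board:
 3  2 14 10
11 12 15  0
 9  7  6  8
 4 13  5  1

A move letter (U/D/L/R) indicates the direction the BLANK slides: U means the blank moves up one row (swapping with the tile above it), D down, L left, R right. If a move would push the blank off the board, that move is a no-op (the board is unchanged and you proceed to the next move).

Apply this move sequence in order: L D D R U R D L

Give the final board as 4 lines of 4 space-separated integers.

Answer:  3  2 14 10
11 12  6 15
 9  7  5  8
 4 13  0  1

Derivation:
After move 1 (L):
 3  2 14 10
11 12  0 15
 9  7  6  8
 4 13  5  1

After move 2 (D):
 3  2 14 10
11 12  6 15
 9  7  0  8
 4 13  5  1

After move 3 (D):
 3  2 14 10
11 12  6 15
 9  7  5  8
 4 13  0  1

After move 4 (R):
 3  2 14 10
11 12  6 15
 9  7  5  8
 4 13  1  0

After move 5 (U):
 3  2 14 10
11 12  6 15
 9  7  5  0
 4 13  1  8

After move 6 (R):
 3  2 14 10
11 12  6 15
 9  7  5  0
 4 13  1  8

After move 7 (D):
 3  2 14 10
11 12  6 15
 9  7  5  8
 4 13  1  0

After move 8 (L):
 3  2 14 10
11 12  6 15
 9  7  5  8
 4 13  0  1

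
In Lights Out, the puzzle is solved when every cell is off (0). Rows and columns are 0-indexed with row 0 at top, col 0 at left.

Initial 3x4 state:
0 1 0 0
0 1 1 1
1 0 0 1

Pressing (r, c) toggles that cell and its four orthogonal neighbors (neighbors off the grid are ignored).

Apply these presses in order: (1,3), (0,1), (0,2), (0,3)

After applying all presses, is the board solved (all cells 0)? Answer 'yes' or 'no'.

After press 1 at (1,3):
0 1 0 1
0 1 0 0
1 0 0 0

After press 2 at (0,1):
1 0 1 1
0 0 0 0
1 0 0 0

After press 3 at (0,2):
1 1 0 0
0 0 1 0
1 0 0 0

After press 4 at (0,3):
1 1 1 1
0 0 1 1
1 0 0 0

Lights still on: 7

Answer: no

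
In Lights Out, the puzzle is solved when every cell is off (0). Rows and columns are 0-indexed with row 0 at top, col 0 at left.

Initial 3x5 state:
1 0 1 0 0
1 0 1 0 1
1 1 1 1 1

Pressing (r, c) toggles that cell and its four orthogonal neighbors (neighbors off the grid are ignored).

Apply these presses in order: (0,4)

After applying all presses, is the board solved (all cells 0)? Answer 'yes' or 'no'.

Answer: no

Derivation:
After press 1 at (0,4):
1 0 1 1 1
1 0 1 0 0
1 1 1 1 1

Lights still on: 11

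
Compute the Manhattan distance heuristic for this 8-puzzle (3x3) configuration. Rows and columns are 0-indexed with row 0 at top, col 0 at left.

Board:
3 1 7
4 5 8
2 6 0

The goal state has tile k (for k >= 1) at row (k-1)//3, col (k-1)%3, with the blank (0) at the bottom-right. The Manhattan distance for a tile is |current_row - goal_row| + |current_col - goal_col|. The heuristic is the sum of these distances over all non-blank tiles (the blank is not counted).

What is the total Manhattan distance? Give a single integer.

Answer: 14

Derivation:
Tile 3: (0,0)->(0,2) = 2
Tile 1: (0,1)->(0,0) = 1
Tile 7: (0,2)->(2,0) = 4
Tile 4: (1,0)->(1,0) = 0
Tile 5: (1,1)->(1,1) = 0
Tile 8: (1,2)->(2,1) = 2
Tile 2: (2,0)->(0,1) = 3
Tile 6: (2,1)->(1,2) = 2
Sum: 2 + 1 + 4 + 0 + 0 + 2 + 3 + 2 = 14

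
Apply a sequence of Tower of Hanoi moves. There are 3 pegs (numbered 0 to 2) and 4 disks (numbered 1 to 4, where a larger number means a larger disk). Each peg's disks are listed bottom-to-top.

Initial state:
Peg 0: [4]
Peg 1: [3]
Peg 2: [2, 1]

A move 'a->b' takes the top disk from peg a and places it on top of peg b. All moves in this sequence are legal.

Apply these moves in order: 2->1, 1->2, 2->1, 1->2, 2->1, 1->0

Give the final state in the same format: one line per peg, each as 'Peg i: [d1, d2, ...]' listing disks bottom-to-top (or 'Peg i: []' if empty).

Answer: Peg 0: [4, 1]
Peg 1: [3]
Peg 2: [2]

Derivation:
After move 1 (2->1):
Peg 0: [4]
Peg 1: [3, 1]
Peg 2: [2]

After move 2 (1->2):
Peg 0: [4]
Peg 1: [3]
Peg 2: [2, 1]

After move 3 (2->1):
Peg 0: [4]
Peg 1: [3, 1]
Peg 2: [2]

After move 4 (1->2):
Peg 0: [4]
Peg 1: [3]
Peg 2: [2, 1]

After move 5 (2->1):
Peg 0: [4]
Peg 1: [3, 1]
Peg 2: [2]

After move 6 (1->0):
Peg 0: [4, 1]
Peg 1: [3]
Peg 2: [2]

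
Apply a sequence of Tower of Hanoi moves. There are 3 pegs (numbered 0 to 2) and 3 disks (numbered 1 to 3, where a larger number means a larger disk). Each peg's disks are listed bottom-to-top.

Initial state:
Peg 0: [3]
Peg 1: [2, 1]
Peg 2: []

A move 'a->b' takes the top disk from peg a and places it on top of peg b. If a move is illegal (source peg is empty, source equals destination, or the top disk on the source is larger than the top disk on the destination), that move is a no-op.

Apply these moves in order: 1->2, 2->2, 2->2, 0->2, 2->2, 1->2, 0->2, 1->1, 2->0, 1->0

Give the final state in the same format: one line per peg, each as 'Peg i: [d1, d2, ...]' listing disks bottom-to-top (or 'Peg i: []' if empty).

Answer: Peg 0: [3, 1]
Peg 1: [2]
Peg 2: []

Derivation:
After move 1 (1->2):
Peg 0: [3]
Peg 1: [2]
Peg 2: [1]

After move 2 (2->2):
Peg 0: [3]
Peg 1: [2]
Peg 2: [1]

After move 3 (2->2):
Peg 0: [3]
Peg 1: [2]
Peg 2: [1]

After move 4 (0->2):
Peg 0: [3]
Peg 1: [2]
Peg 2: [1]

After move 5 (2->2):
Peg 0: [3]
Peg 1: [2]
Peg 2: [1]

After move 6 (1->2):
Peg 0: [3]
Peg 1: [2]
Peg 2: [1]

After move 7 (0->2):
Peg 0: [3]
Peg 1: [2]
Peg 2: [1]

After move 8 (1->1):
Peg 0: [3]
Peg 1: [2]
Peg 2: [1]

After move 9 (2->0):
Peg 0: [3, 1]
Peg 1: [2]
Peg 2: []

After move 10 (1->0):
Peg 0: [3, 1]
Peg 1: [2]
Peg 2: []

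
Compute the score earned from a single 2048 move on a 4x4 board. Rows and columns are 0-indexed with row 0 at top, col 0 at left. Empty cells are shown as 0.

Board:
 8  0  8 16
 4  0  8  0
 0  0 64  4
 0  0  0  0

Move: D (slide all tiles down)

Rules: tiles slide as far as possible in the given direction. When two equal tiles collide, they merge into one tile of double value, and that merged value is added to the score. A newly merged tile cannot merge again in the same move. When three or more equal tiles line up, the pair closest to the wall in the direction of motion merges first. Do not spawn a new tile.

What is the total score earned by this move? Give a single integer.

Slide down:
col 0: [8, 4, 0, 0] -> [0, 0, 8, 4]  score +0 (running 0)
col 1: [0, 0, 0, 0] -> [0, 0, 0, 0]  score +0 (running 0)
col 2: [8, 8, 64, 0] -> [0, 0, 16, 64]  score +16 (running 16)
col 3: [16, 0, 4, 0] -> [0, 0, 16, 4]  score +0 (running 16)
Board after move:
 0  0  0  0
 0  0  0  0
 8  0 16 16
 4  0 64  4

Answer: 16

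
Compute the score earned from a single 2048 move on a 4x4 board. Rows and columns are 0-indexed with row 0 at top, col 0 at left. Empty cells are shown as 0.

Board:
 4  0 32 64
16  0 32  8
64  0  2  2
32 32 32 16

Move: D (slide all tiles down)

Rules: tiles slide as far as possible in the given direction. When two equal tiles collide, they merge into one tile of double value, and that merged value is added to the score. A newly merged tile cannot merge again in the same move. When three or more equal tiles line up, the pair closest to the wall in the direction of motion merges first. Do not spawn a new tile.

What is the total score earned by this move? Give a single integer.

Slide down:
col 0: [4, 16, 64, 32] -> [4, 16, 64, 32]  score +0 (running 0)
col 1: [0, 0, 0, 32] -> [0, 0, 0, 32]  score +0 (running 0)
col 2: [32, 32, 2, 32] -> [0, 64, 2, 32]  score +64 (running 64)
col 3: [64, 8, 2, 16] -> [64, 8, 2, 16]  score +0 (running 64)
Board after move:
 4  0  0 64
16  0 64  8
64  0  2  2
32 32 32 16

Answer: 64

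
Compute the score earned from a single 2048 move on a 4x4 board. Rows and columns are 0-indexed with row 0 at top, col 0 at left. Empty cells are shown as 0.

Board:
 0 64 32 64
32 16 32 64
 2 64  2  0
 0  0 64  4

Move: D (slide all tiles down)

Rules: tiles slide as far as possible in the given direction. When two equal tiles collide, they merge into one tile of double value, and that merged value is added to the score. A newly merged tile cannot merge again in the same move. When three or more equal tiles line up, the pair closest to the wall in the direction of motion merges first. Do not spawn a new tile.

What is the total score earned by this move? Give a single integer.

Answer: 192

Derivation:
Slide down:
col 0: [0, 32, 2, 0] -> [0, 0, 32, 2]  score +0 (running 0)
col 1: [64, 16, 64, 0] -> [0, 64, 16, 64]  score +0 (running 0)
col 2: [32, 32, 2, 64] -> [0, 64, 2, 64]  score +64 (running 64)
col 3: [64, 64, 0, 4] -> [0, 0, 128, 4]  score +128 (running 192)
Board after move:
  0   0   0   0
  0  64  64   0
 32  16   2 128
  2  64  64   4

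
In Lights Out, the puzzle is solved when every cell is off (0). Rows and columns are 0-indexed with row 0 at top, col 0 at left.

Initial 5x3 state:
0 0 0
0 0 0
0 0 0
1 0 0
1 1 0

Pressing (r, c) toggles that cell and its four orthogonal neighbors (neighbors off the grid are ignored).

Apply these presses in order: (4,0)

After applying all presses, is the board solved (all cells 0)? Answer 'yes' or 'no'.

After press 1 at (4,0):
0 0 0
0 0 0
0 0 0
0 0 0
0 0 0

Lights still on: 0

Answer: yes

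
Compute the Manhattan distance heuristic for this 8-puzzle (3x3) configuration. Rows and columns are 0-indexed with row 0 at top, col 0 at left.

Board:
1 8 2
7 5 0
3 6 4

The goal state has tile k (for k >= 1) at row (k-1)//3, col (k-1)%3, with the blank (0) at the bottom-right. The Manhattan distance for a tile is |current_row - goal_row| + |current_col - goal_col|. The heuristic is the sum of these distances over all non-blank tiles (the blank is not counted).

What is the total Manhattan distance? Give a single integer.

Answer: 13

Derivation:
Tile 1: at (0,0), goal (0,0), distance |0-0|+|0-0| = 0
Tile 8: at (0,1), goal (2,1), distance |0-2|+|1-1| = 2
Tile 2: at (0,2), goal (0,1), distance |0-0|+|2-1| = 1
Tile 7: at (1,0), goal (2,0), distance |1-2|+|0-0| = 1
Tile 5: at (1,1), goal (1,1), distance |1-1|+|1-1| = 0
Tile 3: at (2,0), goal (0,2), distance |2-0|+|0-2| = 4
Tile 6: at (2,1), goal (1,2), distance |2-1|+|1-2| = 2
Tile 4: at (2,2), goal (1,0), distance |2-1|+|2-0| = 3
Sum: 0 + 2 + 1 + 1 + 0 + 4 + 2 + 3 = 13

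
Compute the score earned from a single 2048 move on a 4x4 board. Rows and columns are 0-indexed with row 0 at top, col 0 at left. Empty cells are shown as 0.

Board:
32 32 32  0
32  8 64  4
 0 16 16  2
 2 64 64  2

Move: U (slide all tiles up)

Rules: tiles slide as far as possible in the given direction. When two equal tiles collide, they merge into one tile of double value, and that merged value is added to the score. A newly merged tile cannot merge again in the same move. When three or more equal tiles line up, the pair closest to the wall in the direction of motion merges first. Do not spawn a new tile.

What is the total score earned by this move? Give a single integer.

Answer: 68

Derivation:
Slide up:
col 0: [32, 32, 0, 2] -> [64, 2, 0, 0]  score +64 (running 64)
col 1: [32, 8, 16, 64] -> [32, 8, 16, 64]  score +0 (running 64)
col 2: [32, 64, 16, 64] -> [32, 64, 16, 64]  score +0 (running 64)
col 3: [0, 4, 2, 2] -> [4, 4, 0, 0]  score +4 (running 68)
Board after move:
64 32 32  4
 2  8 64  4
 0 16 16  0
 0 64 64  0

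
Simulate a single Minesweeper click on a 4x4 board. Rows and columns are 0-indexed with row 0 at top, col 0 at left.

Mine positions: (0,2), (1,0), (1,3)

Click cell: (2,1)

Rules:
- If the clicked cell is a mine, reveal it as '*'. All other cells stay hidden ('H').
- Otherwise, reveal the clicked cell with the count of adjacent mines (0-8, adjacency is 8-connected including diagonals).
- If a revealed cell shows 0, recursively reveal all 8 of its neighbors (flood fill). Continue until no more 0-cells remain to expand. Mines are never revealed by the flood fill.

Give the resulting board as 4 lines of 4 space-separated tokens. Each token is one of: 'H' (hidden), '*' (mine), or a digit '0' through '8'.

H H H H
H H H H
H 1 H H
H H H H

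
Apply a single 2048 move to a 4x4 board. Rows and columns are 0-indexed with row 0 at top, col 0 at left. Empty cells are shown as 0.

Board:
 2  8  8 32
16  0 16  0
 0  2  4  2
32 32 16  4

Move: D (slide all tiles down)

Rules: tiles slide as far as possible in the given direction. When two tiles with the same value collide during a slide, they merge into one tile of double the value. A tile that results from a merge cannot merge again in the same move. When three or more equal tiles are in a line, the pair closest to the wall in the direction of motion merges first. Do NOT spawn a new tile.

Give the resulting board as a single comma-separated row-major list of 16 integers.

Answer: 0, 0, 8, 0, 2, 8, 16, 32, 16, 2, 4, 2, 32, 32, 16, 4

Derivation:
Slide down:
col 0: [2, 16, 0, 32] -> [0, 2, 16, 32]
col 1: [8, 0, 2, 32] -> [0, 8, 2, 32]
col 2: [8, 16, 4, 16] -> [8, 16, 4, 16]
col 3: [32, 0, 2, 4] -> [0, 32, 2, 4]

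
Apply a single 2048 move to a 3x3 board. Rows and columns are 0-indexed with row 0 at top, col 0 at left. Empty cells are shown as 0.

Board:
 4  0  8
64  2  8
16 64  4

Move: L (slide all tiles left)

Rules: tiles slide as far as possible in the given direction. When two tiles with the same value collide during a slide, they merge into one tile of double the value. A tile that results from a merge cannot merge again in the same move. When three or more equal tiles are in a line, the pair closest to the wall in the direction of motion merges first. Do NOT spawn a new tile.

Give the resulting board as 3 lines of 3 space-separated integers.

Answer:  4  8  0
64  2  8
16 64  4

Derivation:
Slide left:
row 0: [4, 0, 8] -> [4, 8, 0]
row 1: [64, 2, 8] -> [64, 2, 8]
row 2: [16, 64, 4] -> [16, 64, 4]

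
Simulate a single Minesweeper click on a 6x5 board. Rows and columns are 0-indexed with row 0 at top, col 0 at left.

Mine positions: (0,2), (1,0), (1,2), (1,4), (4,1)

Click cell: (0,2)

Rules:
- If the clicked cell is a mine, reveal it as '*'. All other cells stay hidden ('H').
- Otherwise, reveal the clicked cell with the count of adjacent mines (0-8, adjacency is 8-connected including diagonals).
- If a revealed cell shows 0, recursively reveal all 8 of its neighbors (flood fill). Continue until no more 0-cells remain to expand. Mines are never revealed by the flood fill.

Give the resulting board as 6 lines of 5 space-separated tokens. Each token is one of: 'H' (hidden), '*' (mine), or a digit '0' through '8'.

H H * H H
H H H H H
H H H H H
H H H H H
H H H H H
H H H H H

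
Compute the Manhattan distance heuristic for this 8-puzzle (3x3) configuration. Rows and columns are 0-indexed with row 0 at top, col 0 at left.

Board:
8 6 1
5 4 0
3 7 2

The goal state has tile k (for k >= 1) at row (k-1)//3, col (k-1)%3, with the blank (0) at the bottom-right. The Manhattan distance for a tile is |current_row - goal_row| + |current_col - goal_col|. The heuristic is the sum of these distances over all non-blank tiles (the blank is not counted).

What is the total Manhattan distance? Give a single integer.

Answer: 17

Derivation:
Tile 8: (0,0)->(2,1) = 3
Tile 6: (0,1)->(1,2) = 2
Tile 1: (0,2)->(0,0) = 2
Tile 5: (1,0)->(1,1) = 1
Tile 4: (1,1)->(1,0) = 1
Tile 3: (2,0)->(0,2) = 4
Tile 7: (2,1)->(2,0) = 1
Tile 2: (2,2)->(0,1) = 3
Sum: 3 + 2 + 2 + 1 + 1 + 4 + 1 + 3 = 17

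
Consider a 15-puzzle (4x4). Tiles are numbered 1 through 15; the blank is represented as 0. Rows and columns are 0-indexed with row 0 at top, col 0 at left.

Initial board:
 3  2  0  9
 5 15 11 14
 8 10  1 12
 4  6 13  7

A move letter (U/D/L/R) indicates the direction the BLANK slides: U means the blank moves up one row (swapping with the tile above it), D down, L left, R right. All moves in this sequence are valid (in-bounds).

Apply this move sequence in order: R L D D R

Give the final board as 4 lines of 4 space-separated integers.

After move 1 (R):
 3  2  9  0
 5 15 11 14
 8 10  1 12
 4  6 13  7

After move 2 (L):
 3  2  0  9
 5 15 11 14
 8 10  1 12
 4  6 13  7

After move 3 (D):
 3  2 11  9
 5 15  0 14
 8 10  1 12
 4  6 13  7

After move 4 (D):
 3  2 11  9
 5 15  1 14
 8 10  0 12
 4  6 13  7

After move 5 (R):
 3  2 11  9
 5 15  1 14
 8 10 12  0
 4  6 13  7

Answer:  3  2 11  9
 5 15  1 14
 8 10 12  0
 4  6 13  7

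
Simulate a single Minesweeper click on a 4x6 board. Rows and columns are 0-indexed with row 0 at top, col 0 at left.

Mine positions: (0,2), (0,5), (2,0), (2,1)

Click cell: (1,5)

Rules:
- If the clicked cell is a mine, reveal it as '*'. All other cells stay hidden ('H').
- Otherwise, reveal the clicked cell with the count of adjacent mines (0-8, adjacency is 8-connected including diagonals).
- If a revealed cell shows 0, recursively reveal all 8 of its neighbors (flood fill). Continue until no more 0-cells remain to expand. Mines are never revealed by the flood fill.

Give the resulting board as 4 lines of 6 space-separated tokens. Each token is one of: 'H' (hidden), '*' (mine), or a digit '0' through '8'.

H H H H H H
H H H H H 1
H H H H H H
H H H H H H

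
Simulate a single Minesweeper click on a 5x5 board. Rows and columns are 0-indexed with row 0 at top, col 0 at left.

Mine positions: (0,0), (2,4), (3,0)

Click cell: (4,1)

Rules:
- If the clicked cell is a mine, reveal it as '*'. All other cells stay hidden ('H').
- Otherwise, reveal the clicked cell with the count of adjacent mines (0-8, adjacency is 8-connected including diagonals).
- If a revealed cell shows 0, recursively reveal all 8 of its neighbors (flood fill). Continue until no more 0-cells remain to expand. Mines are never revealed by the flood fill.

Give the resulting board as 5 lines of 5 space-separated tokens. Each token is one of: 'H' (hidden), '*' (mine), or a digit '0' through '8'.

H H H H H
H H H H H
H H H H H
H H H H H
H 1 H H H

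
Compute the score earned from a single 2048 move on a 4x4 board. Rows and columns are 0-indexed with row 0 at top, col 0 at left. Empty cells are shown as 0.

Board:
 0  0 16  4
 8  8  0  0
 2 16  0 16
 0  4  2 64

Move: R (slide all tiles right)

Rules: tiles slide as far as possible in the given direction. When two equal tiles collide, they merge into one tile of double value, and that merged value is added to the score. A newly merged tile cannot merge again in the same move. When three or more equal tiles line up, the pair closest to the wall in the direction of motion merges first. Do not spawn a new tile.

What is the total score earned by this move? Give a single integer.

Slide right:
row 0: [0, 0, 16, 4] -> [0, 0, 16, 4]  score +0 (running 0)
row 1: [8, 8, 0, 0] -> [0, 0, 0, 16]  score +16 (running 16)
row 2: [2, 16, 0, 16] -> [0, 0, 2, 32]  score +32 (running 48)
row 3: [0, 4, 2, 64] -> [0, 4, 2, 64]  score +0 (running 48)
Board after move:
 0  0 16  4
 0  0  0 16
 0  0  2 32
 0  4  2 64

Answer: 48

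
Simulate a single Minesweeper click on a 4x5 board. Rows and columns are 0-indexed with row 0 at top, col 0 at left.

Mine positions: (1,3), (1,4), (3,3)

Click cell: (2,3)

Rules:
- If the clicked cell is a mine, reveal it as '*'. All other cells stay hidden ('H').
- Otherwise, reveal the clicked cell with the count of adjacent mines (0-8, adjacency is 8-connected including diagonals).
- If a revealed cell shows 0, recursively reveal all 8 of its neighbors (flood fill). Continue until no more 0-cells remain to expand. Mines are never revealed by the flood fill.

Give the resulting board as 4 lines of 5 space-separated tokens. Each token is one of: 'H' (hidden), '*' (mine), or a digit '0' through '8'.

H H H H H
H H H H H
H H H 3 H
H H H H H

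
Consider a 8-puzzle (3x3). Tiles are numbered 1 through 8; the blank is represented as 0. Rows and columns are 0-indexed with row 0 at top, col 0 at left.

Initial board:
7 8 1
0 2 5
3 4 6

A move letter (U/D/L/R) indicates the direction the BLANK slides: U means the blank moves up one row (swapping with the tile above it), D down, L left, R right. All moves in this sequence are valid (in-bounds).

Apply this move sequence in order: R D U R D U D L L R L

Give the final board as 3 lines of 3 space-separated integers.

After move 1 (R):
7 8 1
2 0 5
3 4 6

After move 2 (D):
7 8 1
2 4 5
3 0 6

After move 3 (U):
7 8 1
2 0 5
3 4 6

After move 4 (R):
7 8 1
2 5 0
3 4 6

After move 5 (D):
7 8 1
2 5 6
3 4 0

After move 6 (U):
7 8 1
2 5 0
3 4 6

After move 7 (D):
7 8 1
2 5 6
3 4 0

After move 8 (L):
7 8 1
2 5 6
3 0 4

After move 9 (L):
7 8 1
2 5 6
0 3 4

After move 10 (R):
7 8 1
2 5 6
3 0 4

After move 11 (L):
7 8 1
2 5 6
0 3 4

Answer: 7 8 1
2 5 6
0 3 4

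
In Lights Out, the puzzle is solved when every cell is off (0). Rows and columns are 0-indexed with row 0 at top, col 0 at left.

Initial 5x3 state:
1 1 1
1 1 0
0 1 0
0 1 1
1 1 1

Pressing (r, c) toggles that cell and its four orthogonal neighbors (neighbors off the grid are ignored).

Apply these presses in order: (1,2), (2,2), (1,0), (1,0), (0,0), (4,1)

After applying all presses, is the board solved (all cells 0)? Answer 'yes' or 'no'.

After press 1 at (1,2):
1 1 0
1 0 1
0 1 1
0 1 1
1 1 1

After press 2 at (2,2):
1 1 0
1 0 0
0 0 0
0 1 0
1 1 1

After press 3 at (1,0):
0 1 0
0 1 0
1 0 0
0 1 0
1 1 1

After press 4 at (1,0):
1 1 0
1 0 0
0 0 0
0 1 0
1 1 1

After press 5 at (0,0):
0 0 0
0 0 0
0 0 0
0 1 0
1 1 1

After press 6 at (4,1):
0 0 0
0 0 0
0 0 0
0 0 0
0 0 0

Lights still on: 0

Answer: yes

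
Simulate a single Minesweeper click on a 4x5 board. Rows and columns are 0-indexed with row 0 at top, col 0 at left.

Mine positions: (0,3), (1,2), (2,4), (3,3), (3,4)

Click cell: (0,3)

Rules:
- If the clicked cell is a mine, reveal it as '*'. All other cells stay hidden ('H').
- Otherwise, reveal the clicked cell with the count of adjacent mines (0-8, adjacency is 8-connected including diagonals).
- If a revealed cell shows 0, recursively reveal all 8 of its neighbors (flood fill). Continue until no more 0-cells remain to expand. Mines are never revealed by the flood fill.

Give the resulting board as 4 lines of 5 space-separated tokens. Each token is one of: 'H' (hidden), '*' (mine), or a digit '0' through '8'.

H H H * H
H H H H H
H H H H H
H H H H H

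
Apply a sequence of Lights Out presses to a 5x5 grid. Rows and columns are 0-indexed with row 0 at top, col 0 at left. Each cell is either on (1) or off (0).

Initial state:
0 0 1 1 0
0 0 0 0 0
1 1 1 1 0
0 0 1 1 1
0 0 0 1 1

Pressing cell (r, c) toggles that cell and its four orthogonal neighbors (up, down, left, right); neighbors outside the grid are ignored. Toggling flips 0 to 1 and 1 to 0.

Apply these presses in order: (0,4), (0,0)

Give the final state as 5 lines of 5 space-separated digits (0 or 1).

Answer: 1 1 1 0 1
1 0 0 0 1
1 1 1 1 0
0 0 1 1 1
0 0 0 1 1

Derivation:
After press 1 at (0,4):
0 0 1 0 1
0 0 0 0 1
1 1 1 1 0
0 0 1 1 1
0 0 0 1 1

After press 2 at (0,0):
1 1 1 0 1
1 0 0 0 1
1 1 1 1 0
0 0 1 1 1
0 0 0 1 1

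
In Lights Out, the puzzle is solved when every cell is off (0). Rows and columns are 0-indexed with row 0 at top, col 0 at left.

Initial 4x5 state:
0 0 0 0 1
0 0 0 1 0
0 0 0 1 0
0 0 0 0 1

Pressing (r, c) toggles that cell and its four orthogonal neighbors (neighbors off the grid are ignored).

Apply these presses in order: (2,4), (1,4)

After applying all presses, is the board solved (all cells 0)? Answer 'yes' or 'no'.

After press 1 at (2,4):
0 0 0 0 1
0 0 0 1 1
0 0 0 0 1
0 0 0 0 0

After press 2 at (1,4):
0 0 0 0 0
0 0 0 0 0
0 0 0 0 0
0 0 0 0 0

Lights still on: 0

Answer: yes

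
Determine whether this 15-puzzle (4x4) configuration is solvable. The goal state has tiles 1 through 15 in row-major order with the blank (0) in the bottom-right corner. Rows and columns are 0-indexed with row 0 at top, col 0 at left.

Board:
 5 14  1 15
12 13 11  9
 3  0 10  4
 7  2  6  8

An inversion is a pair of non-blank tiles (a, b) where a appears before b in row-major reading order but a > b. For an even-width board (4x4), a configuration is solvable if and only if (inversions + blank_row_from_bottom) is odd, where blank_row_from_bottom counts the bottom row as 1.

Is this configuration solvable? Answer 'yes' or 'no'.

Inversions: 68
Blank is in row 2 (0-indexed from top), which is row 2 counting from the bottom (bottom = 1).
68 + 2 = 70, which is even, so the puzzle is not solvable.

Answer: no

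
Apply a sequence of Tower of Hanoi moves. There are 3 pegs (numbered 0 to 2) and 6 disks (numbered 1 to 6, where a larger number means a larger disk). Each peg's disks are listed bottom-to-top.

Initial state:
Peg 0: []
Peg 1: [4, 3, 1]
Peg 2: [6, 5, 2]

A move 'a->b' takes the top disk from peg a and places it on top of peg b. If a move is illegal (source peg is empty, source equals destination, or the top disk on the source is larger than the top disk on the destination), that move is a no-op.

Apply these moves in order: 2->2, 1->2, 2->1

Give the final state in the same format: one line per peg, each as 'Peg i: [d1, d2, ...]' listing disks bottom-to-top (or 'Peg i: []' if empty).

After move 1 (2->2):
Peg 0: []
Peg 1: [4, 3, 1]
Peg 2: [6, 5, 2]

After move 2 (1->2):
Peg 0: []
Peg 1: [4, 3]
Peg 2: [6, 5, 2, 1]

After move 3 (2->1):
Peg 0: []
Peg 1: [4, 3, 1]
Peg 2: [6, 5, 2]

Answer: Peg 0: []
Peg 1: [4, 3, 1]
Peg 2: [6, 5, 2]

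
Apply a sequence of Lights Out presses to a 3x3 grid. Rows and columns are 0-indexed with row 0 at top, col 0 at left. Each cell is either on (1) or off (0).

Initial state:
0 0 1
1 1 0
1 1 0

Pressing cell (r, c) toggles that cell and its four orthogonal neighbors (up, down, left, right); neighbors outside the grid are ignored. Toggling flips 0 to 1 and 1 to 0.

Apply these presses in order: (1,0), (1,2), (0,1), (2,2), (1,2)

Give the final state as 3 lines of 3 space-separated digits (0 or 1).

Answer: 0 1 0
0 1 1
0 0 1

Derivation:
After press 1 at (1,0):
1 0 1
0 0 0
0 1 0

After press 2 at (1,2):
1 0 0
0 1 1
0 1 1

After press 3 at (0,1):
0 1 1
0 0 1
0 1 1

After press 4 at (2,2):
0 1 1
0 0 0
0 0 0

After press 5 at (1,2):
0 1 0
0 1 1
0 0 1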